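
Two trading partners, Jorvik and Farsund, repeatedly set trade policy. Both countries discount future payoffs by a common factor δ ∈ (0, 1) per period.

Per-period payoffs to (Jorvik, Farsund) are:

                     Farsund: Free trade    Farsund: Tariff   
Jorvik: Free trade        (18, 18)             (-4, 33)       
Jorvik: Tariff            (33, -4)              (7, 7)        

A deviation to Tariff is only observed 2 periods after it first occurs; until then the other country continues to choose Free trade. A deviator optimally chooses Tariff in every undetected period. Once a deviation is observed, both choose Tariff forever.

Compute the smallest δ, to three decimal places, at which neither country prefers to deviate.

Deviating for the 2 undetected periods gains 33−18 = 15 per period over cooperation, then loses 18−7 = 11 per period forever once punishment starts.
Gain: 15(1 + δ + … + δ^1); loss: 11·δ^2/(1−δ).
No profitable deviation ⇔ 15(1−δ^2) ≤ 11·δ^2, i.e. δ^2 ≥ 15/(15+11) = 15/26.
Hence δ ≥ (15/26)^(1/2) ≈ 0.760.

0.760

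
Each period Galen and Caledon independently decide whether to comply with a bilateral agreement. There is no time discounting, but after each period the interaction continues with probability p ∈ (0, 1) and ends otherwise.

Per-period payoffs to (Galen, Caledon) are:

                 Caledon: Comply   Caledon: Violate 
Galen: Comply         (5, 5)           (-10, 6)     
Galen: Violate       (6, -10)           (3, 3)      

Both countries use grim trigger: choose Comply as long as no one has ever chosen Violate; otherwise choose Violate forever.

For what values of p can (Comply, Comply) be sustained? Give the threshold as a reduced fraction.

1/3

With no time discounting, the continuation probability p plays the role of the discount factor.
Grim-trigger IC: 5/(1−p) ≥ 6 + 3p/(1−p) ⇒ p ≥ (6−5)/(6−3) = 1/3.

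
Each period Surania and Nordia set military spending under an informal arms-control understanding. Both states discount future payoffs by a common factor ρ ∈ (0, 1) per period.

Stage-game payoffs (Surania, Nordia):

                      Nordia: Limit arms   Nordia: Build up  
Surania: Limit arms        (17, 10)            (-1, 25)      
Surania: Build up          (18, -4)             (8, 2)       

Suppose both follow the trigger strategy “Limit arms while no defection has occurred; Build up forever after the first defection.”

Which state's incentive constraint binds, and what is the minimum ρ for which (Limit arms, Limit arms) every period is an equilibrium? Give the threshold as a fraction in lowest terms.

Nordia; ρ ≥ 15/23

For Surania: deviation gain 18−17 = 1, per-period punishment loss 17−8 = 9. IC gives ρ ≥ 1/10.
For Nordia: gain 15, loss 8 per period, so ρ ≥ 15/23.
The tighter constraint is Nordia's, so cooperation needs ρ ≥ 15/23.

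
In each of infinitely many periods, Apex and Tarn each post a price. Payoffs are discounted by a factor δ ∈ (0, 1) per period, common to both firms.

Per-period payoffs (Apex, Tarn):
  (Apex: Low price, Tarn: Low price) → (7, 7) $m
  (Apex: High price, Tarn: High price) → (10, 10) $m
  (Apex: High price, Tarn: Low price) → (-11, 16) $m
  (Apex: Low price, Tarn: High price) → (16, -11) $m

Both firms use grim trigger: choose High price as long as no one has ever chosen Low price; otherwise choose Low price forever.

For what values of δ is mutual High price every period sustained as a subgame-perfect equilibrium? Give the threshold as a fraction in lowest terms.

Cooperation forever yields 10 each period: 10/(1−δ).
Deviating yields 16 once, then 7 forever: 16 + 7δ/(1−δ).
No profitable deviation requires 10/(1−δ) ≥ 16 + 7δ/(1−δ).
Multiplying by (1−δ): 10 ≥ 16(1−δ) + 7δ = 16 − 9δ.
So 9δ ≥ 6, i.e. δ ≥ 6/9 = 2/3.

2/3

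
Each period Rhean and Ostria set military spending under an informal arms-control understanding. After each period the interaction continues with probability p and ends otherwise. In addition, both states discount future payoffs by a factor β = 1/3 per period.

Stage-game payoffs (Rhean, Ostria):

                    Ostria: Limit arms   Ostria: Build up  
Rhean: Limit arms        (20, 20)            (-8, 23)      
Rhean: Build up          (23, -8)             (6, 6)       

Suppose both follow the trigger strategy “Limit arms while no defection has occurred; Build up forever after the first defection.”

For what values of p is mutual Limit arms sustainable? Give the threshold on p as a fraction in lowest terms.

9/17

Expected continuation weight on next period's payoff is β·p = 1/3·p, which plays the role of the discount factor.
Cooperation requires 1/3·p ≥ (23−20)/(23−6) = 3/17, hence p ≥ 9/17.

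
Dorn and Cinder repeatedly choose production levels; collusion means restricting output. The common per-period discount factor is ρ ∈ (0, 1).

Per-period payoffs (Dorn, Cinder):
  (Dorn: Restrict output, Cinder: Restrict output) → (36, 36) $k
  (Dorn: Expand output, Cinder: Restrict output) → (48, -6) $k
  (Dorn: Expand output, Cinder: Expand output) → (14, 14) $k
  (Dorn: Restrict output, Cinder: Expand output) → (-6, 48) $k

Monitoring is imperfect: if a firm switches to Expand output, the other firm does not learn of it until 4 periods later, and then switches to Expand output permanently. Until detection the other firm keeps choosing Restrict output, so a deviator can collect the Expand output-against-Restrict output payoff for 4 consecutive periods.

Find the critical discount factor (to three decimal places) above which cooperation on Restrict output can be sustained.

A deviator earns 48 for 4 periods, then 14 forever; cooperating earns 36 forever. Multiplying the IC by (1−ρ):
36 ≥ 48(1−ρ^4) + 14ρ^4, so 34·ρ^4 ≥ 12 and ρ^4 ≥ 6/17.
ρ ≥ (6/17)^(1/4) ≈ 0.771.

0.771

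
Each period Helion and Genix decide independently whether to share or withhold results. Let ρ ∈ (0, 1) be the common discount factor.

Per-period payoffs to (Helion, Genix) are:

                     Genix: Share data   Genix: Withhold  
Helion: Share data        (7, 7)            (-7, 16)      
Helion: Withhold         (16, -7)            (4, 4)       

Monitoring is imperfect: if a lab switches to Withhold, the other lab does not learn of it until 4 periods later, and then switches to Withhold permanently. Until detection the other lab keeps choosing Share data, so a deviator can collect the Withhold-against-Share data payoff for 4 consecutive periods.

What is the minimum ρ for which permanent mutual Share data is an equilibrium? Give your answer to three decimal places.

Deviating for the 4 undetected periods gains 16−7 = 9 per period over cooperation, then loses 7−4 = 3 per period forever once punishment starts.
Gain: 9(1 + ρ + … + ρ^3); loss: 3·ρ^4/(1−ρ).
No profitable deviation ⇔ 9(1−ρ^4) ≤ 3·ρ^4, i.e. ρ^4 ≥ 9/(9+3) = 3/4.
Hence ρ ≥ (3/4)^(1/4) ≈ 0.931.

0.931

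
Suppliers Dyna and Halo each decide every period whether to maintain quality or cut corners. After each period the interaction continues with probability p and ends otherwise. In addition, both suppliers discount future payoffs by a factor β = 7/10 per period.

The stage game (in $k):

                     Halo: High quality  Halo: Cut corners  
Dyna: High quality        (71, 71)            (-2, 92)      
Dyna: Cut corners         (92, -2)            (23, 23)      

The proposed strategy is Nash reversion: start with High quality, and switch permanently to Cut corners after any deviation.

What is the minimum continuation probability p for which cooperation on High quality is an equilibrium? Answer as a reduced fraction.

10/23

With continuation probability p and discount β, the effective per-period discount factor is βp.
Grim-trigger IC: βp ≥ (92−71)/(92−23) = 7/23.
So p ≥ (7/23)/(7/10) = 10/23.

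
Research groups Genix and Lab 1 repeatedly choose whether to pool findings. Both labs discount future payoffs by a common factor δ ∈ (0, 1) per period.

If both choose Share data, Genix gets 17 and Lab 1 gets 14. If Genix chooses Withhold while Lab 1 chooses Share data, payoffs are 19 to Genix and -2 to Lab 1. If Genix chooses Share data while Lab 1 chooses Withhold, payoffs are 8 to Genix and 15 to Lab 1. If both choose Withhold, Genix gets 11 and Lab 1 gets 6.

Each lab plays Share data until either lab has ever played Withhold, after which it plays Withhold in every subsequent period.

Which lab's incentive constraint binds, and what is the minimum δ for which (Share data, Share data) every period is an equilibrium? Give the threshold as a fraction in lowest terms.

Genix; δ ≥ 1/4

For Genix: deviation gain 19−17 = 2, per-period punishment loss 17−11 = 6. IC gives δ ≥ 2/8 = 1/4.
For Lab 1: gain 1, loss 8 per period, so δ ≥ 1/9.
The tighter constraint is Genix's, so cooperation needs δ ≥ 1/4.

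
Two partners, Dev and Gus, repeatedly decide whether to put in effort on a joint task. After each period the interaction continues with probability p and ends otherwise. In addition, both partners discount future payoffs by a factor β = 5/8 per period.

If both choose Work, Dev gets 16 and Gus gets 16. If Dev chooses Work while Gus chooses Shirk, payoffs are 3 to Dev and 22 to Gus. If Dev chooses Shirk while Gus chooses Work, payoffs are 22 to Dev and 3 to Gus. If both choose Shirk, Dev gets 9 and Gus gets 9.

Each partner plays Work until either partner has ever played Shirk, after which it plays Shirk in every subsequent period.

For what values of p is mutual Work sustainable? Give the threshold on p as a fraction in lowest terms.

48/65

With continuation probability p and discount β, the effective per-period discount factor is βp.
Grim-trigger IC: βp ≥ (22−16)/(22−9) = 6/13.
So p ≥ (6/13)/(5/8) = 48/65.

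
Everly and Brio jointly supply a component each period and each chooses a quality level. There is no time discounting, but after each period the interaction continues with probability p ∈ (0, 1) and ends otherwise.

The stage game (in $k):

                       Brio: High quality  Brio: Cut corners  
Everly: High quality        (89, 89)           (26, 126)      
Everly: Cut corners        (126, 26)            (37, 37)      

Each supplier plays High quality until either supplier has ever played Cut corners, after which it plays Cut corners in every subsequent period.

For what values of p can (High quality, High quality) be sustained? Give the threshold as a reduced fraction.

37/89

With no time discounting, the continuation probability p plays the role of the discount factor.
Grim-trigger IC: 89/(1−p) ≥ 126 + 37p/(1−p) ⇒ p ≥ (126−89)/(126−37) = 37/89.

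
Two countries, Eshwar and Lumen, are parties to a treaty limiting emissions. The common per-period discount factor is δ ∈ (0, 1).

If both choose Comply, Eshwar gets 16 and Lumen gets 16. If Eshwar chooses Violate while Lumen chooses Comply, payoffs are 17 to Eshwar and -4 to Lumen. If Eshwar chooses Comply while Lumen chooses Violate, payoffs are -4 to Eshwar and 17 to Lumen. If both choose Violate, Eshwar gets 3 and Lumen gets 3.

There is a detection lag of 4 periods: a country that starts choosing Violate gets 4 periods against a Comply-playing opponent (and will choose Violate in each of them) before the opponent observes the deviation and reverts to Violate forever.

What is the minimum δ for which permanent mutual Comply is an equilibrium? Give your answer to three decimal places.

The best deviation is to choose Violate for all 4 undetected periods, earning 17 each, then 3 forever once detected.
Deviation value: 17(1−δ^4)/(1−δ) + 3δ^4/(1−δ); cooperation value: 16/(1−δ).
IC: 16 ≥ 17(1−δ^4) + 3δ^4 = 17 − 14δ^4.
So δ^4 ≥ 1/14, giving δ ≥ (1/14)^(1/4) ≈ 0.517.

0.517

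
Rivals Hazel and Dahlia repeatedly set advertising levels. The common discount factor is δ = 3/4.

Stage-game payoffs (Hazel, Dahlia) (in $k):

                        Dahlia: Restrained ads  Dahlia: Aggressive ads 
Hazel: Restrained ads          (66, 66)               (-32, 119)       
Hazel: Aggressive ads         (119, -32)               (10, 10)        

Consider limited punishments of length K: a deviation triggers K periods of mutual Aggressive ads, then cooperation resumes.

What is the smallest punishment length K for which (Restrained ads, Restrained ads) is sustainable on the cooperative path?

Need Σ_{k=1}^{K} δ^k ≥ (119−66)/(66−10) = 0.9464 at δ = 3/4.
At K = 1 the sum is 0.7500 < 0.9464; at K = 2 it is 1.3125 ≥ 0.9464.
So the minimum punishment length is K = 2.

2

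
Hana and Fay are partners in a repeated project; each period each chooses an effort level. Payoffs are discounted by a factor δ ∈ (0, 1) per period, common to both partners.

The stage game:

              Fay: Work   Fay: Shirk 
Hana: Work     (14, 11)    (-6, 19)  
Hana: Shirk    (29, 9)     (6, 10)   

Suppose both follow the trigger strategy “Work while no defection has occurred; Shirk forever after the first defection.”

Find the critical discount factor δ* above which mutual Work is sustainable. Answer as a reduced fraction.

Hana's threshold: (29−14)/(29−6) = 15/23.
Fay's threshold: (19−11)/(19−10) = 8/9.
15/23 < 8/9, so Fay binds and δ* = 8/9.

8/9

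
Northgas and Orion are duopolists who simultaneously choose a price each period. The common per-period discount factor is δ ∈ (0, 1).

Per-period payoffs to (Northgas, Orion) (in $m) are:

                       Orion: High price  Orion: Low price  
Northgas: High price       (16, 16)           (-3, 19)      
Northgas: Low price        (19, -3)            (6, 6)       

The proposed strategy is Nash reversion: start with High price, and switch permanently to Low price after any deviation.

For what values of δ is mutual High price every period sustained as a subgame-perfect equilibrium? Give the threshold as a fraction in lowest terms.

3/13

16/(1−δ) ≥ 19 + 6δ/(1−δ)
16 ≥ 19 − 13δ
δ ≥ 3/13.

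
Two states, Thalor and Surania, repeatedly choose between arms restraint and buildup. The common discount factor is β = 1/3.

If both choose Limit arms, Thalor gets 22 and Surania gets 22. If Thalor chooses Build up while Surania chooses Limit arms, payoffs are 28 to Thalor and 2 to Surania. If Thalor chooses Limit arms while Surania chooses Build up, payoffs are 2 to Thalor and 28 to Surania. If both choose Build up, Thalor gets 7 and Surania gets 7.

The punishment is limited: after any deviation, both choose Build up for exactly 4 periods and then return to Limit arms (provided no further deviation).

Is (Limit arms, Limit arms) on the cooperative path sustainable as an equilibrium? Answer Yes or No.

IC: β+…+β^4 ≥ (28−22)/(22−7) = 2/5.
At β = 1/3: partial sum = 0.4938 ≥ 0.4000. Cooperation sustainable.

Yes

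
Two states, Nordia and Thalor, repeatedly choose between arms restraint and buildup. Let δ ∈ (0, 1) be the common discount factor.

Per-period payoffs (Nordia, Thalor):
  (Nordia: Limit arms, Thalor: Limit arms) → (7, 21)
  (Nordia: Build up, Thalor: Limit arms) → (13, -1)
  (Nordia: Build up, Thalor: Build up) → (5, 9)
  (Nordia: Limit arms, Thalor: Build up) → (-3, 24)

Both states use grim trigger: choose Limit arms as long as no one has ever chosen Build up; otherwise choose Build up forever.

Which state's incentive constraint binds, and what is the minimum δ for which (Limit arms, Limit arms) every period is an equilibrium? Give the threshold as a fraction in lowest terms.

Nordia's threshold: (13−7)/(13−5) = 3/4.
Thalor's threshold: (24−21)/(24−9) = 1/5.
3/4 > 1/5, so Nordia binds and δ* = 3/4.

Nordia; δ ≥ 3/4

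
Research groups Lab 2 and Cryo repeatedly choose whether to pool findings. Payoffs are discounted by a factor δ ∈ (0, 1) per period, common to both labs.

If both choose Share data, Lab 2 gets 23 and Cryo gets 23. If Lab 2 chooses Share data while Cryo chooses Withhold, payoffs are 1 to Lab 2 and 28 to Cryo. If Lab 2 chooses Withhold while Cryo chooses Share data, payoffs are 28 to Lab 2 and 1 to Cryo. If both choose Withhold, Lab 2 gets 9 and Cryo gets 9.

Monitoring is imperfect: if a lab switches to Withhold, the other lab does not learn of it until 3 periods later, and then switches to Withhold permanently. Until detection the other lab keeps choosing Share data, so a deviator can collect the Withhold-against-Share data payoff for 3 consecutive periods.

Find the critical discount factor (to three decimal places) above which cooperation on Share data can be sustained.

The best deviation is to choose Withhold for all 3 undetected periods, earning 28 each, then 9 forever once detected.
Deviation value: 28(1−δ^3)/(1−δ) + 9δ^3/(1−δ); cooperation value: 23/(1−δ).
IC: 23 ≥ 28(1−δ^3) + 9δ^3 = 28 − 19δ^3.
So δ^3 ≥ 5/19, giving δ ≥ (5/19)^(1/3) ≈ 0.641.

0.641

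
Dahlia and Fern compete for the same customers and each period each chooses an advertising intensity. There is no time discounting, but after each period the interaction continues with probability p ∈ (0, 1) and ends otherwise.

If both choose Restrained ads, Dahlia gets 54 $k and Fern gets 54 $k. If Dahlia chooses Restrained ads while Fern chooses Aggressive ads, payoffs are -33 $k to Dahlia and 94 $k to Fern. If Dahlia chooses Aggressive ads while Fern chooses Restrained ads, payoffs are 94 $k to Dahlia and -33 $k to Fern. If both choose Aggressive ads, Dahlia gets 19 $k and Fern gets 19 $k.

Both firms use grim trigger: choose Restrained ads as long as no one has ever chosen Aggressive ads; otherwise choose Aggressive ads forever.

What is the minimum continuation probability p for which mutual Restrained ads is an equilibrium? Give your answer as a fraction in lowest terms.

Expected cooperation value is 54 + p·54 + p²·54 + … = 54/(1−p); deviation gives 94 + p·19/(1−p).
54 ≥ 94(1−p) + 19p ⇒ 75p ≥ 40 ⇒ p ≥ 40/75 = 8/15.

8/15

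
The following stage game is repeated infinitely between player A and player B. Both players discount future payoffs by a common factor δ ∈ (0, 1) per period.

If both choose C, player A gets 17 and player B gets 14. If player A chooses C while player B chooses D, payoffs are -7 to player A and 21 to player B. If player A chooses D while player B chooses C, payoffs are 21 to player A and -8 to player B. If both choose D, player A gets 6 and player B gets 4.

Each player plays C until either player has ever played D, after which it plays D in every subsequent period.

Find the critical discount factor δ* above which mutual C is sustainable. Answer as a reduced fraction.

7/17

player A's threshold: (21−17)/(21−6) = 4/15.
player B's threshold: (21−14)/(21−4) = 7/17.
4/15 < 7/17, so player B binds and δ* = 7/17.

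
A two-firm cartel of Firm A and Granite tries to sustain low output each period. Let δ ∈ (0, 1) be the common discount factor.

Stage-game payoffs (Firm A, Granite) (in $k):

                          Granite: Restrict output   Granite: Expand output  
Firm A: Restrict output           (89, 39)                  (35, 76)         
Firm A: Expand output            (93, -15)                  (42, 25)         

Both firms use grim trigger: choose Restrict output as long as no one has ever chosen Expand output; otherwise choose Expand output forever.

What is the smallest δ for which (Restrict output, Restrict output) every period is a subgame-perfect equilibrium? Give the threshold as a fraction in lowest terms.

37/51

Firm A: cooperation gives 89 each period; deviation gives 93 once then 42 forever.
  89/(1−δ) ≥ 93 + 42δ/(1−δ) ⇒ δ ≥ 4/51.
Granite: cooperation gives 39 each period; deviation gives 76 once then 25 forever.
  δ ≥ 37/51.
Both must hold, so the binding constraint is Granite's: δ ≥ 37/51.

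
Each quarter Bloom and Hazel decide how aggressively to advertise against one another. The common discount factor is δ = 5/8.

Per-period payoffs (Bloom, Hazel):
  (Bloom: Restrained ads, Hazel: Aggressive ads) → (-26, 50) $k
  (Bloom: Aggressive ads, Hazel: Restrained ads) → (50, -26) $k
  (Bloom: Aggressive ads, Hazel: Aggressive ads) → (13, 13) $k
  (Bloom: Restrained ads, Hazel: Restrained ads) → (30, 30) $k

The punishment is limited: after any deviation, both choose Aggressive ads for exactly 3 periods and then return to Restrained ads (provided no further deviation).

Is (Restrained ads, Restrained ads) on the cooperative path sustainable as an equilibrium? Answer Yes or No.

Yes

IC: δ+…+δ^3 ≥ (50−30)/(30−13) = 20/17.
At δ = 5/8: partial sum = 1.2598 ≥ 1.1765. Cooperation sustainable.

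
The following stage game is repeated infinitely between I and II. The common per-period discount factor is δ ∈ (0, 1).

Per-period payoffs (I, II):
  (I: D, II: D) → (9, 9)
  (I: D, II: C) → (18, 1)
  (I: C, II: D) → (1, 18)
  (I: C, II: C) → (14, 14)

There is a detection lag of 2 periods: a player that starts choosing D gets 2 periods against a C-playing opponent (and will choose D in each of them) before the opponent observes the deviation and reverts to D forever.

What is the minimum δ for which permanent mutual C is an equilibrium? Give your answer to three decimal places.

The best deviation is to choose D for all 2 undetected periods, earning 18 each, then 9 forever once detected.
Deviation value: 18(1−δ^2)/(1−δ) + 9δ^2/(1−δ); cooperation value: 14/(1−δ).
IC: 14 ≥ 18(1−δ^2) + 9δ^2 = 18 − 9δ^2.
So δ^2 ≥ 4/9, giving δ ≥ (4/9)^(1/2) ≈ 0.667.

0.667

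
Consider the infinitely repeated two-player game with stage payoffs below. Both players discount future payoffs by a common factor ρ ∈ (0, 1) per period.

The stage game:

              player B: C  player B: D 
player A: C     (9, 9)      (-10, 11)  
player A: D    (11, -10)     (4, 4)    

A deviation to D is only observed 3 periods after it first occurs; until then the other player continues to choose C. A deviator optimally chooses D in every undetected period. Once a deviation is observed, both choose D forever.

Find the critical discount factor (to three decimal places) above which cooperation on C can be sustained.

0.659

The best deviation is to choose D for all 3 undetected periods, earning 11 each, then 4 forever once detected.
Deviation value: 11(1−ρ^3)/(1−ρ) + 4ρ^3/(1−ρ); cooperation value: 9/(1−ρ).
IC: 9 ≥ 11(1−ρ^3) + 4ρ^3 = 11 − 7ρ^3.
So ρ^3 ≥ 2/7, giving ρ ≥ (2/7)^(1/3) ≈ 0.659.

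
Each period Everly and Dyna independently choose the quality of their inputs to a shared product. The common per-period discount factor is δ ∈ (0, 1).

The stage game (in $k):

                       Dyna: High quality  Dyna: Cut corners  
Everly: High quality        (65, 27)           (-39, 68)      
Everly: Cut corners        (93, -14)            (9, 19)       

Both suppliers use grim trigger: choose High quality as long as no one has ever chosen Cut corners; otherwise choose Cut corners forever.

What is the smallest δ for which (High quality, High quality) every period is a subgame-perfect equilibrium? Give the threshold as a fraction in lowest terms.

41/49

Everly's threshold: (93−65)/(93−9) = 1/3.
Dyna's threshold: (68−27)/(68−19) = 41/49.
1/3 < 41/49, so Dyna binds and δ* = 41/49.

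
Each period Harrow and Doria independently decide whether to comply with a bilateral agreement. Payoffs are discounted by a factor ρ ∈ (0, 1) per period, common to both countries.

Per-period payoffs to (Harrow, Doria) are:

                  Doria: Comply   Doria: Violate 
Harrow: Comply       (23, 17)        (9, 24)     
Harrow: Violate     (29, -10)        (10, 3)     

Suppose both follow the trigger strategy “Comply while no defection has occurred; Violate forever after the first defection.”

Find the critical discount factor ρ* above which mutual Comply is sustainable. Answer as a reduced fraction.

Harrow: cooperation gives 23 each period; deviation gives 29 once then 10 forever.
  23/(1−ρ) ≥ 29 + 10ρ/(1−ρ) ⇒ ρ ≥ 6/19.
Doria: cooperation gives 17 each period; deviation gives 24 once then 3 forever.
  ρ ≥ 7/21 = 1/3.
Both must hold, so the binding constraint is Doria's: ρ ≥ 1/3.

1/3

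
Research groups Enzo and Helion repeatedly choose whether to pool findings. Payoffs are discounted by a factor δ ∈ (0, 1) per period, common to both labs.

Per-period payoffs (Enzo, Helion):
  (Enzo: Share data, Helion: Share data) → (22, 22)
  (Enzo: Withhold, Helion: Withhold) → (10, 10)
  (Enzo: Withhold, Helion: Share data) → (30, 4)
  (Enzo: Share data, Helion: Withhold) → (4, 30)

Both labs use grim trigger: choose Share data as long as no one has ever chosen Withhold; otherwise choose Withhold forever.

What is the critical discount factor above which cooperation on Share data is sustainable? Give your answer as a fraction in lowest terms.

Cooperation forever yields 22 each period: 22/(1−δ).
Deviating yields 30 once, then 10 forever: 30 + 10δ/(1−δ).
No profitable deviation requires 22/(1−δ) ≥ 30 + 10δ/(1−δ).
Multiplying by (1−δ): 22 ≥ 30(1−δ) + 10δ = 30 − 20δ.
So 20δ ≥ 8, i.e. δ ≥ 8/20 = 2/5.

2/5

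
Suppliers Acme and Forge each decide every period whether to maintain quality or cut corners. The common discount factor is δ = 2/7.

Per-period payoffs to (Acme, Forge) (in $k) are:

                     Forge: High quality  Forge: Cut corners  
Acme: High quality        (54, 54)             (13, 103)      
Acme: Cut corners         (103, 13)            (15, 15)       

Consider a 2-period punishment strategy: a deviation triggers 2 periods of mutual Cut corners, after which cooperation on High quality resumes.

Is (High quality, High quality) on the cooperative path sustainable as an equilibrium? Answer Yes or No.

No

A one-shot deviation gives 103 now, then 15 for 2 periods, then back to 54.
Gain from deviating: (103−54) today; loss: (54−15) in each of the next 2 periods.
No-deviation condition: (54−15)(δ+…+δ^2) ≥ 103−54, i.e. δ+…+δ^2 ≥ 49/39.
At δ = 2/7: δ+…+δ^2 = 0.3673 < 1.2564.
So cooperation is not sustainable.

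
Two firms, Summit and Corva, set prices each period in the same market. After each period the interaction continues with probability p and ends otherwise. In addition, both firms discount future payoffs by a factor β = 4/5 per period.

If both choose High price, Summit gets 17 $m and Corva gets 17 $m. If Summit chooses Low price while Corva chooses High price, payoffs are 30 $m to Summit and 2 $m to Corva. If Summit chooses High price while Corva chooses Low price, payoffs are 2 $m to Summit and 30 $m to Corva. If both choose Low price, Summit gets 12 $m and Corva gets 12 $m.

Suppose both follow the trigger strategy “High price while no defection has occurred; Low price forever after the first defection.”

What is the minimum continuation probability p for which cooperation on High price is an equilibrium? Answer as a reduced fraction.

With continuation probability p and discount β, the effective per-period discount factor is βp.
Grim-trigger IC: βp ≥ (30−17)/(30−12) = 13/18.
So p ≥ (13/18)/(4/5) = 65/72.

65/72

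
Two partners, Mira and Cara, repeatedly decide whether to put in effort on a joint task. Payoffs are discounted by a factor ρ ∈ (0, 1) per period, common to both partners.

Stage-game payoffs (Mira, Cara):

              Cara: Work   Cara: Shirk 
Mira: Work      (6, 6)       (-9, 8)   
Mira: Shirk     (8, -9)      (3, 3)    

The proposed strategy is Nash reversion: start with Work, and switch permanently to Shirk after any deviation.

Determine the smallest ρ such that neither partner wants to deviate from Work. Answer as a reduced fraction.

6/(1−ρ) ≥ 8 + 3ρ/(1−ρ)
6 ≥ 8 − 5ρ
ρ ≥ 2/5.

2/5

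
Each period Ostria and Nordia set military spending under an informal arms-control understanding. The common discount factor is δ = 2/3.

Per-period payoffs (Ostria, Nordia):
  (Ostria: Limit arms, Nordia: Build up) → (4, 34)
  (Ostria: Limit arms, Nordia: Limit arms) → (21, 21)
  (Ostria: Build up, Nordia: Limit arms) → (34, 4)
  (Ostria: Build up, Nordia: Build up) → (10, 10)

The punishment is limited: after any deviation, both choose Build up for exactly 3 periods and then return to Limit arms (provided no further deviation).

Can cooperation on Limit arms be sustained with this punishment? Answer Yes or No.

Yes

A one-shot deviation gives 34 now, then 10 for 3 periods, then back to 21.
Gain from deviating: (34−21) today; loss: (21−10) in each of the next 3 periods.
No-deviation condition: (21−10)(δ+…+δ^3) ≥ 34−21, i.e. δ+…+δ^3 ≥ 13/11.
At δ = 2/3: δ+…+δ^3 = 1.4074 ≥ 1.1818.
So cooperation is sustainable.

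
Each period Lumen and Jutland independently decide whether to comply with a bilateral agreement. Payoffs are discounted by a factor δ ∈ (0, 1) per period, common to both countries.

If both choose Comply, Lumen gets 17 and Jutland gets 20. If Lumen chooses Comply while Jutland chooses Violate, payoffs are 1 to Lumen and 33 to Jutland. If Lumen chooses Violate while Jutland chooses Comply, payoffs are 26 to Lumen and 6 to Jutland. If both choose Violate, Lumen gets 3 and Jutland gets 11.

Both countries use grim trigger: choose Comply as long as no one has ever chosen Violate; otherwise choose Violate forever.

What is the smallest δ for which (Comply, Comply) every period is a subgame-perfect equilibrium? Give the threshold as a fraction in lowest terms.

13/22

Lumen: cooperation gives 17 each period; deviation gives 26 once then 3 forever.
  17/(1−δ) ≥ 26 + 3δ/(1−δ) ⇒ δ ≥ 9/23.
Jutland: cooperation gives 20 each period; deviation gives 33 once then 11 forever.
  δ ≥ 13/22.
Both must hold, so the binding constraint is Jutland's: δ ≥ 13/22.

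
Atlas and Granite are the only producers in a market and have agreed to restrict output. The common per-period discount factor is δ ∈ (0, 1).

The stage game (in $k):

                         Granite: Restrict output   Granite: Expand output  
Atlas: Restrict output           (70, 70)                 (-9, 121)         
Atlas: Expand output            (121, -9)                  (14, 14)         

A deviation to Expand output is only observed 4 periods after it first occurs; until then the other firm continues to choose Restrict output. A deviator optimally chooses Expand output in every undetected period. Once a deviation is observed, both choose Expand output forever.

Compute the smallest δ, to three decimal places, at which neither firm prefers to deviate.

A deviator earns 121 for 4 periods, then 14 forever; cooperating earns 70 forever. Multiplying the IC by (1−δ):
70 ≥ 121(1−δ^4) + 14δ^4, so 107·δ^4 ≥ 51 and δ^4 ≥ 51/107.
δ ≥ (51/107)^(1/4) ≈ 0.831.

0.831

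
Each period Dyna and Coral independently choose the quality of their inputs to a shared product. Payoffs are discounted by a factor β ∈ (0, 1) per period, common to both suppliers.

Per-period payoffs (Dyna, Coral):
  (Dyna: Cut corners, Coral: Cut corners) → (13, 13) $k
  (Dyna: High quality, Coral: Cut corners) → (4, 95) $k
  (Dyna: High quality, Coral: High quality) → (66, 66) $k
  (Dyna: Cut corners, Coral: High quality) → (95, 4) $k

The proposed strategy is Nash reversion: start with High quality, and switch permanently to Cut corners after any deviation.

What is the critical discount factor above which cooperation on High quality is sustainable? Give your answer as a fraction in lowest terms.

29/82

Under grim trigger the critical discount factor is (T−C)/(T−P) with T = 95, C = 66, P = 13.
β* = (95−66)/(95−13) = 29/82.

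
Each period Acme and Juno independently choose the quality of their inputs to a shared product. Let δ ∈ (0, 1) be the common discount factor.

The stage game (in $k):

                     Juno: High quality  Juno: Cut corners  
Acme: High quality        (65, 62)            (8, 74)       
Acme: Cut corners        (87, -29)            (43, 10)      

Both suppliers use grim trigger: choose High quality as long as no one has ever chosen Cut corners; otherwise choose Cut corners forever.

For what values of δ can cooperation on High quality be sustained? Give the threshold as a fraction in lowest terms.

Acme: cooperation gives 65 each period; deviation gives 87 once then 43 forever.
  65/(1−δ) ≥ 87 + 43δ/(1−δ) ⇒ δ ≥ 22/44 = 1/2.
Juno: cooperation gives 62 each period; deviation gives 74 once then 10 forever.
  δ ≥ 12/64 = 3/16.
Both must hold, so the binding constraint is Acme's: δ ≥ 1/2.

1/2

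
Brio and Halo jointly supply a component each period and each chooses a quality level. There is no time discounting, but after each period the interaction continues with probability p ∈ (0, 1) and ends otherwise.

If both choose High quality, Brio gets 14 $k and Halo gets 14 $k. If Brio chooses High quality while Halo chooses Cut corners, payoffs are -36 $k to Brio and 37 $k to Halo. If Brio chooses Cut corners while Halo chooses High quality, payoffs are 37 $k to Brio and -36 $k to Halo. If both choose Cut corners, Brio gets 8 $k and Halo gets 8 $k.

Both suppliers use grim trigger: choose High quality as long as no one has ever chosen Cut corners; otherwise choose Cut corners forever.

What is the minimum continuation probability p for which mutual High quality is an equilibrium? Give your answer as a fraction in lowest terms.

23/29

Expected cooperation value is 14 + p·14 + p²·14 + … = 14/(1−p); deviation gives 37 + p·8/(1−p).
14 ≥ 37(1−p) + 8p ⇒ 29p ≥ 23 ⇒ p ≥ 23/29.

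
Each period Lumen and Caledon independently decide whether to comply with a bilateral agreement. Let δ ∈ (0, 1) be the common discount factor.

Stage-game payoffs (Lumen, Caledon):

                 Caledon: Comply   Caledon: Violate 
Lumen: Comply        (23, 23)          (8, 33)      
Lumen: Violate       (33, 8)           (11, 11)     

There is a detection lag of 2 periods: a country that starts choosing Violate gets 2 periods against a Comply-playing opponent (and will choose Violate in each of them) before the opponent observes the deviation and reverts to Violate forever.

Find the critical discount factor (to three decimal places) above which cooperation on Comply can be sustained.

The best deviation is to choose Violate for all 2 undetected periods, earning 33 each, then 11 forever once detected.
Deviation value: 33(1−δ^2)/(1−δ) + 11δ^2/(1−δ); cooperation value: 23/(1−δ).
IC: 23 ≥ 33(1−δ^2) + 11δ^2 = 33 − 22δ^2.
So δ^2 ≥ 10/22 = 5/11, giving δ ≥ (5/11)^(1/2) ≈ 0.674.

0.674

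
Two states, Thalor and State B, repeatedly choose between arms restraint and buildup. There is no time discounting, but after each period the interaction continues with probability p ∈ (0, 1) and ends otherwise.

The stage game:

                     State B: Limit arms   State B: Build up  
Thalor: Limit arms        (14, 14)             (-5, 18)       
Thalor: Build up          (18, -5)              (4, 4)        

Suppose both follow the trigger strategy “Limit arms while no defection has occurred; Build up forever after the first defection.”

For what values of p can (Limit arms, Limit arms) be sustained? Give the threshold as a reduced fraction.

2/7

Expected cooperation value is 14 + p·14 + p²·14 + … = 14/(1−p); deviation gives 18 + p·4/(1−p).
14 ≥ 18(1−p) + 4p ⇒ 14p ≥ 4 ⇒ p ≥ 4/14 = 2/7.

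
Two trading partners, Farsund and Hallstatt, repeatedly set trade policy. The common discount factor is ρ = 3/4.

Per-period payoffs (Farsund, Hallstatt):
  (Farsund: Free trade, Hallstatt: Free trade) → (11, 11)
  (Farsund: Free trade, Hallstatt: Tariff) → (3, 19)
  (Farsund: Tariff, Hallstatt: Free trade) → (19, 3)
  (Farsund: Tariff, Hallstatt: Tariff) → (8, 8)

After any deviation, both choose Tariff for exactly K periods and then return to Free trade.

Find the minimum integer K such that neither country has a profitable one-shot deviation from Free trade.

8

Need Σ_{k=1}^{K} ρ^k ≥ (19−11)/(11−8) = 2.6667 at ρ = 3/4.
At K = 7 the sum is 2.5995 < 2.6667; at K = 8 it is 2.6997 ≥ 2.6667.
So the minimum punishment length is K = 8.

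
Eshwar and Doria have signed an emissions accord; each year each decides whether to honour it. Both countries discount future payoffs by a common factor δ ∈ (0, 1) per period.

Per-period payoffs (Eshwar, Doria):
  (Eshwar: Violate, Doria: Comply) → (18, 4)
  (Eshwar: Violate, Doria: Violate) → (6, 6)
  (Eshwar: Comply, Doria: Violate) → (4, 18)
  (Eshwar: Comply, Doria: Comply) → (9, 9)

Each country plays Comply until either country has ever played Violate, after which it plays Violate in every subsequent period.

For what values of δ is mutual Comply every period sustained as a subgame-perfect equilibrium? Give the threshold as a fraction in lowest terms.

3/4

Under grim trigger the critical discount factor is (T−C)/(T−P) with T = 18, C = 9, P = 6.
δ* = (18−9)/(18−6) = 9/12 = 3/4.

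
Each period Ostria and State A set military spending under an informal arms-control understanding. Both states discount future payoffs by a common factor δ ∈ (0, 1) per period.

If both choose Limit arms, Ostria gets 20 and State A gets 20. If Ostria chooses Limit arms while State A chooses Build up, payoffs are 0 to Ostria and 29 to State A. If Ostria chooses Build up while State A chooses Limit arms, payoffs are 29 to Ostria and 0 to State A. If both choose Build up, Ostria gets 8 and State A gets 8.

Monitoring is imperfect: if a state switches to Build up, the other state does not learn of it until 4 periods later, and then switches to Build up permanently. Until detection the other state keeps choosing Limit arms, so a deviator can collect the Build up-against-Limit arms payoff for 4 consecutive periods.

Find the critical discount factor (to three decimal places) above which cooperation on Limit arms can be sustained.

Deviating for the 4 undetected periods gains 29−20 = 9 per period over cooperation, then loses 20−8 = 12 per period forever once punishment starts.
Gain: 9(1 + δ + … + δ^3); loss: 12·δ^4/(1−δ).
No profitable deviation ⇔ 9(1−δ^4) ≤ 12·δ^4, i.e. δ^4 ≥ 9/(9+12) = 3/7.
Hence δ ≥ (3/7)^(1/4) ≈ 0.809.

0.809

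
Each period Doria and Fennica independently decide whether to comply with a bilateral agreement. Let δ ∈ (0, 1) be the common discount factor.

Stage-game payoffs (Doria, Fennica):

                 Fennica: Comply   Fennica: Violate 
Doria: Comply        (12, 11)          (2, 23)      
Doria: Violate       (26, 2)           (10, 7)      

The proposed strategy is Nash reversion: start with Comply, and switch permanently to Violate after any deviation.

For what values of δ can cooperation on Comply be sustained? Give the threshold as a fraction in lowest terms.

7/8

For Doria: deviation gain 26−12 = 14, per-period punishment loss 12−10 = 2. IC gives δ ≥ 14/16 = 7/8.
For Fennica: gain 12, loss 4 per period, so δ ≥ 12/16 = 3/4.
The tighter constraint is Doria's, so cooperation needs δ ≥ 7/8.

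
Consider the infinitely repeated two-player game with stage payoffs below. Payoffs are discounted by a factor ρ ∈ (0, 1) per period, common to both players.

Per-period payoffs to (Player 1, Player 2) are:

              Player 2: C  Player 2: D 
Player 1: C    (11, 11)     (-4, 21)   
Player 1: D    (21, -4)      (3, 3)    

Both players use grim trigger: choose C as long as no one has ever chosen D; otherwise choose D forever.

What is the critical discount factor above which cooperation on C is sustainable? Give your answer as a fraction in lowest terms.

5/9

Cooperation forever yields 11 each period: 11/(1−ρ).
Deviating yields 21 once, then 3 forever: 21 + 3ρ/(1−ρ).
No profitable deviation requires 11/(1−ρ) ≥ 21 + 3ρ/(1−ρ).
Multiplying by (1−ρ): 11 ≥ 21(1−ρ) + 3ρ = 21 − 18ρ.
So 18ρ ≥ 10, i.e. ρ ≥ 10/18 = 5/9.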